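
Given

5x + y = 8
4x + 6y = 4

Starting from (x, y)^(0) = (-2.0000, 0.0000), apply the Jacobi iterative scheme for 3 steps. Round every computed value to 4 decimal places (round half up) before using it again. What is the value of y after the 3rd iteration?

Iteration 1:
  x = (8 - (1)·0.0000) / (5) = 1.6000
  y = (4 - (4)·-2.0000) / (6) = 2.0000
Iteration 2:
  x = (8 - (1)·2.0000) / (5) = 1.2000
  y = (4 - (4)·1.6000) / (6) = -0.4000
Iteration 3:
  x = (8 - (1)·-0.4000) / (5) = 1.6800
  y = (4 - (4)·1.2000) / (6) = -0.1333

-0.1333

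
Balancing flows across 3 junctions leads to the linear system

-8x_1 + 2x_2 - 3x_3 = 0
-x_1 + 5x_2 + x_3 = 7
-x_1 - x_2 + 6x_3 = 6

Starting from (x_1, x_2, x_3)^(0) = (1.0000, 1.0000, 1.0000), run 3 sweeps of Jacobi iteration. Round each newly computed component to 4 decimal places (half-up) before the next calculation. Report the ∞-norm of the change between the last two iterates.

0.0528

Iteration 1:
  x_1 = (0 - (2)·1.0000 - (-3)·1.0000) / (-8) = -0.1250
  x_2 = (7 - (-1)·1.0000 - (1)·1.0000) / (5) = 1.4000
  x_3 = (6 - (-1)·1.0000 - (-1)·1.0000) / (6) = 1.3333
Iteration 2:
  x_1 = (0 - (2)·1.4000 - (-3)·1.3333) / (-8) = -0.1500
  x_2 = (7 - (-1)·-0.1250 - (1)·1.3333) / (5) = 1.1083
  x_3 = (6 - (-1)·-0.1250 - (-1)·1.4000) / (6) = 1.2125
Iteration 3:
  x_1 = (0 - (2)·1.1083 - (-3)·1.2125) / (-8) = -0.1776
  x_2 = (7 - (-1)·-0.1500 - (1)·1.2125) / (5) = 1.1275
  x_3 = (6 - (-1)·-0.1500 - (-1)·1.1083) / (6) = 1.1597
Change: (-0.0276, 0.0192, -0.0528) → max |·| = 0.0528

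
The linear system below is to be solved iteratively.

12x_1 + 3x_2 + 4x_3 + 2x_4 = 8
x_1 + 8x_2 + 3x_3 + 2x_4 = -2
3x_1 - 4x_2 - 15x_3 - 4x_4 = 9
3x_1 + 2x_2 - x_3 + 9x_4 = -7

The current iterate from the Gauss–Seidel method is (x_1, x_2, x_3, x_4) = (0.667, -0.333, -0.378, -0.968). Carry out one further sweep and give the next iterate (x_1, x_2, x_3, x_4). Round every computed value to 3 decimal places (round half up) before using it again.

One sweep:
  x_1 = (8 - (3)·-0.333 - (4)·-0.378 - (2)·-0.968) / (12) = 1.037
  x_2 = (-2 - (1)·1.037 - (3)·-0.378 - (2)·-0.968) / (8) = 0.004
  x_3 = (9 - (3)·1.037 - (-4)·0.004 - (-4)·-0.968) / (-15) = -0.136
  x_4 = (-7 - (3)·1.037 - (2)·0.004 - (-1)·-0.136) / (9) = -1.139

(1.037, 0.004, -0.136, -1.139)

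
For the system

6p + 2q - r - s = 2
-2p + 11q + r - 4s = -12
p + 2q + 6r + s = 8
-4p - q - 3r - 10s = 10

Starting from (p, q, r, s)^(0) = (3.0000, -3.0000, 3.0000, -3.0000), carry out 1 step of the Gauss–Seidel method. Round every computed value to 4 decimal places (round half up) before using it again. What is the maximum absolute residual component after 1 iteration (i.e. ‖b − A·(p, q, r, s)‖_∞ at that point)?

4.5844

Iteration 1:
  p = (2 - (2)·-3.0000 - (-1)·3.0000 - (-1)·-3.0000) / (6) = 1.3333
  q = (-12 - (-2)·1.3333 - (1)·3.0000 - (-4)·-3.0000) / (11) = -2.2121
  r = (8 - (1)·1.3333 - (2)·-2.2121 - (1)·-3.0000) / (6) = 2.3485
  s = (10 - (-4)·1.3333 - (-1)·-2.2121 - (-3)·2.3485) / (-10) = -2.0167
Residual b − A·x = (-1.2438, 4.5844, -0.9834, -0.0004); ∞-norm = 4.5844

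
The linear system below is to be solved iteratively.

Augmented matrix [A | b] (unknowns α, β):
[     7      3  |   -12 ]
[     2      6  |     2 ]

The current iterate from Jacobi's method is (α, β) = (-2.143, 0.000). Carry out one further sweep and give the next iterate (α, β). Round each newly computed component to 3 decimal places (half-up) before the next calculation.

(-1.714, 1.048)

One sweep:
  α = (-12 - (3)·0.000) / (7) = -1.714
  β = (2 - (2)·-2.143) / (6) = 1.048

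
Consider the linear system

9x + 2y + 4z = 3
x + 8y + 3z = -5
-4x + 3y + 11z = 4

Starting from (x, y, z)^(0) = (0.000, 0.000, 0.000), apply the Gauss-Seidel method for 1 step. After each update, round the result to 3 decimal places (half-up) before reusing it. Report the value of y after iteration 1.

Iteration 1:
  x = (3 - (2)·0.000 - (4)·0.000) / (9) = 0.333
  y = (-5 - (1)·0.333 - (3)·0.000) / (8) = -0.667
  z = (4 - (-4)·0.333 - (3)·-0.667) / (11) = 0.667

-0.667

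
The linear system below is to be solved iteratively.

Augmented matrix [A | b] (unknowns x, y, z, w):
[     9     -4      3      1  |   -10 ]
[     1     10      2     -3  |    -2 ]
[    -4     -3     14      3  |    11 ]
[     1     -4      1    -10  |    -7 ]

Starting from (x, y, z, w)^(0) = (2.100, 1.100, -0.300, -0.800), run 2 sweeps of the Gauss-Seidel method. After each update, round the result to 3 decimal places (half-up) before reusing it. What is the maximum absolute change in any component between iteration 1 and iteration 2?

1.178

Iteration 1:
  x = (-10 - (-4)·1.100 - (3)·-0.300 - (1)·-0.800) / (9) = -0.433
  y = (-2 - (1)·-0.433 - (2)·-0.300 - (-3)·-0.800) / (10) = -0.337
  z = (11 - (-4)·-0.433 - (-3)·-0.337 - (3)·-0.800) / (14) = 0.761
  w = (-7 - (1)·-0.433 - (-4)·-0.337 - (1)·0.761) / (-10) = 0.868
Iteration 2:
  x = (-10 - (-4)·-0.337 - (3)·0.761 - (1)·0.868) / (9) = -1.611
  y = (-2 - (1)·-1.611 - (2)·0.761 - (-3)·0.868) / (10) = 0.069
  z = (11 - (-4)·-1.611 - (-3)·0.069 - (3)·0.868) / (14) = 0.154
  w = (-7 - (1)·-1.611 - (-4)·0.069 - (1)·0.154) / (-10) = 0.527
Change: (-1.178, 0.406, -0.607, -0.341) → max |·| = 1.178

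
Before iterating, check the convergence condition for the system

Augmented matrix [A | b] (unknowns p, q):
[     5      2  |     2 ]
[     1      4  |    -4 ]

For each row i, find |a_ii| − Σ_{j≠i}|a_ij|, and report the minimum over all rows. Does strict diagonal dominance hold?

row 1: |5| − (2) = 3
row 2: |4| − (1) = 3
minimum over rows = 3 → strictly diagonally dominant (convergence guaranteed)

3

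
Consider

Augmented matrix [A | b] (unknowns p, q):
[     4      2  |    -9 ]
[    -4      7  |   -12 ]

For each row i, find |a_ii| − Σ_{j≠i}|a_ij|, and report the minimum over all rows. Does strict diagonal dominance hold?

2

row 1: |4| − (2) = 2
row 2: |7| − (4) = 3
minimum over rows = 2 → strictly diagonally dominant (convergence guaranteed)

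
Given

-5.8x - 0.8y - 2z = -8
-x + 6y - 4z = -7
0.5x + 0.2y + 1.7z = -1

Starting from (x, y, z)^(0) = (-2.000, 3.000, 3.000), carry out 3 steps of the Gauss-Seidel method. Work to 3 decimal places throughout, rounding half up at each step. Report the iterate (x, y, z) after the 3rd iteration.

Iteration 1:
  x = (-8 - (-0.8)·3.000 - (-2)·3.000) / (-5.8) = -0.069
  y = (-7 - (-1)·-0.069 - (-4)·3.000) / (6) = 0.822
  z = (-1 - (0.5)·-0.069 - (0.2)·0.822) / (1.7) = -0.665
Iteration 2:
  x = (-8 - (-0.8)·0.822 - (-2)·-0.665) / (-5.8) = 1.495
  y = (-7 - (-1)·1.495 - (-4)·-0.665) / (6) = -1.361
  z = (-1 - (0.5)·1.495 - (0.2)·-1.361) / (1.7) = -0.868
Iteration 3:
  x = (-8 - (-0.8)·-1.361 - (-2)·-0.868) / (-5.8) = 1.866
  y = (-7 - (-1)·1.866 - (-4)·-0.868) / (6) = -1.434
  z = (-1 - (0.5)·1.866 - (0.2)·-1.434) / (1.7) = -0.968

(1.866, -1.434, -0.968)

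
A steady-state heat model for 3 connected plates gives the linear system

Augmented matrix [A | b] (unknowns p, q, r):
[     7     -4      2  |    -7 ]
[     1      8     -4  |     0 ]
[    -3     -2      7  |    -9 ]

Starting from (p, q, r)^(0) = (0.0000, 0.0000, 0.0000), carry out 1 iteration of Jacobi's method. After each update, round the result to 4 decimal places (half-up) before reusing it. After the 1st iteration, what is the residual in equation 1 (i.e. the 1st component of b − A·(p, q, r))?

Iteration 1:
  p = (-7 - (-4)·0.0000 - (2)·0.0000) / (7) = -1.0000
  q = (0 - (1)·0.0000 - (-4)·0.0000) / (8) = 0.0000
  r = (-9 - (-3)·0.0000 - (-2)·0.0000) / (7) = -1.2857
Residual b − A·x = (2.5714, -4.1428, -3.0001)

2.5714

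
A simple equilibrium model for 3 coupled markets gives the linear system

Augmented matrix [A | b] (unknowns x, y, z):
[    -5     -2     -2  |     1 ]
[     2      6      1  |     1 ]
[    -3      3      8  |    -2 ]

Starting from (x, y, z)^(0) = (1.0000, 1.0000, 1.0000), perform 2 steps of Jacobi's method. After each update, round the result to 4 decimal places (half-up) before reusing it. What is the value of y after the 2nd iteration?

0.5417

Iteration 1:
  x = (1 - (-2)·1.0000 - (-2)·1.0000) / (-5) = -1.0000
  y = (1 - (2)·1.0000 - (1)·1.0000) / (6) = -0.3333
  z = (-2 - (-3)·1.0000 - (3)·1.0000) / (8) = -0.2500
Iteration 2:
  x = (1 - (-2)·-0.3333 - (-2)·-0.2500) / (-5) = 0.0333
  y = (1 - (2)·-1.0000 - (1)·-0.2500) / (6) = 0.5417
  z = (-2 - (-3)·-1.0000 - (3)·-0.3333) / (8) = -0.5000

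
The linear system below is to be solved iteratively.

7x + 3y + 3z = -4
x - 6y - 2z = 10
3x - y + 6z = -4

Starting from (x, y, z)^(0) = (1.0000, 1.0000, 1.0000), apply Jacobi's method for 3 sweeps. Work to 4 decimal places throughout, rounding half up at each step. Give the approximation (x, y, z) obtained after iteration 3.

(0.2126, -1.4736, -1.2500)

Iteration 1:
  x = (-4 - (3)·1.0000 - (3)·1.0000) / (7) = -1.4286
  y = (10 - (1)·1.0000 - (-2)·1.0000) / (-6) = -1.8333
  z = (-4 - (3)·1.0000 - (-1)·1.0000) / (6) = -1.0000
Iteration 2:
  x = (-4 - (3)·-1.8333 - (3)·-1.0000) / (7) = 0.6428
  y = (10 - (1)·-1.4286 - (-2)·-1.0000) / (-6) = -1.5714
  z = (-4 - (3)·-1.4286 - (-1)·-1.8333) / (6) = -0.2579
Iteration 3:
  x = (-4 - (3)·-1.5714 - (3)·-0.2579) / (7) = 0.2126
  y = (10 - (1)·0.6428 - (-2)·-0.2579) / (-6) = -1.4736
  z = (-4 - (3)·0.6428 - (-1)·-1.5714) / (6) = -1.2500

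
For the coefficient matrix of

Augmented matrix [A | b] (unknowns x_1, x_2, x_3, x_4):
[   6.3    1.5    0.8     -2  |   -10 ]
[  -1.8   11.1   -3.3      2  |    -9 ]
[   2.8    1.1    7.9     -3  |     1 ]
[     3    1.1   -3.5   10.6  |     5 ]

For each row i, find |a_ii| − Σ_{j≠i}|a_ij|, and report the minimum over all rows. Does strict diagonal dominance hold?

row 1: |6.3| − (1.5+0.8+2) = 2
row 2: |11.1| − (1.8+3.3+2) = 4
row 3: |7.9| − (2.8+1.1+3) = 1
row 4: |10.6| − (3+1.1+3.5) = 3
minimum over rows = 1 → strictly diagonally dominant (convergence guaranteed)

1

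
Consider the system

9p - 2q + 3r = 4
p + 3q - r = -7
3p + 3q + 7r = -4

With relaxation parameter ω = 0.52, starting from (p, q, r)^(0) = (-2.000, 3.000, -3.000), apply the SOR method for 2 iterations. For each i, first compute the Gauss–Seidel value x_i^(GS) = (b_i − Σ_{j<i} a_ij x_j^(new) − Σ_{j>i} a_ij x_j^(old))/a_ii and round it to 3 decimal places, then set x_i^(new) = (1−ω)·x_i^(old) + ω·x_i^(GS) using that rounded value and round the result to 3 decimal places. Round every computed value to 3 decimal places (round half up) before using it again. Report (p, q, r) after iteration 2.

(0.555, -1.756, -0.844)

Iteration 1:
  p: GS value = (4 - (-2)·3.000 - (3)·-3.000) / (9) = 2.111;  p ← (1−ω)·-2.000 + ω·2.111 = 0.138
  q: GS value = (-7 - (1)·0.138 - (-1)·-3.000) / (3) = -3.379;  q ← (1−ω)·3.000 + ω·-3.379 = -0.317
  r: GS value = (-4 - (3)·0.138 - (3)·-0.317) / (7) = -0.495;  r ← (1−ω)·-3.000 + ω·-0.495 = -1.697
Iteration 2:
  p: GS value = (4 - (-2)·-0.317 - (3)·-1.697) / (9) = 0.940;  p ← (1−ω)·0.138 + ω·0.940 = 0.555
  q: GS value = (-7 - (1)·0.555 - (-1)·-1.697) / (3) = -3.084;  q ← (1−ω)·-0.317 + ω·-3.084 = -1.756
  r: GS value = (-4 - (3)·0.555 - (3)·-1.756) / (7) = -0.057;  r ← (1−ω)·-1.697 + ω·-0.057 = -0.844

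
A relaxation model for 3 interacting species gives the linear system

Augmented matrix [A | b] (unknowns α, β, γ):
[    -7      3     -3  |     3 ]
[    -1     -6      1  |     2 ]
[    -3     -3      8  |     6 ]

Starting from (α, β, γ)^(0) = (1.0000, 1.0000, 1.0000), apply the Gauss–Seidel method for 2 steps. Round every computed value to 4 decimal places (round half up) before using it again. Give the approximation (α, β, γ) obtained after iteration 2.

(-0.7066, -0.1233, 0.4388)

Iteration 1:
  α = (3 - (3)·1.0000 - (-3)·1.0000) / (-7) = -0.4286
  β = (2 - (-1)·-0.4286 - (1)·1.0000) / (-6) = -0.0952
  γ = (6 - (-3)·-0.4286 - (-3)·-0.0952) / (8) = 0.5536
Iteration 2:
  α = (3 - (3)·-0.0952 - (-3)·0.5536) / (-7) = -0.7066
  β = (2 - (-1)·-0.7066 - (1)·0.5536) / (-6) = -0.1233
  γ = (6 - (-3)·-0.7066 - (-3)·-0.1233) / (8) = 0.4388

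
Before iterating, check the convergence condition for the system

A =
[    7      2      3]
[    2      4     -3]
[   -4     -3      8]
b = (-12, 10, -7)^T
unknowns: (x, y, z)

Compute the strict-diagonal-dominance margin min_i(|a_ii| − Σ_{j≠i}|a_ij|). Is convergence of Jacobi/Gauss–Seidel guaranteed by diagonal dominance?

row 1: |7| − (2+3) = 2
row 2: |4| − (2+3) = -1
row 3: |8| − (4+3) = 1
minimum over rows = -1 → not strictly diagonally dominant

-1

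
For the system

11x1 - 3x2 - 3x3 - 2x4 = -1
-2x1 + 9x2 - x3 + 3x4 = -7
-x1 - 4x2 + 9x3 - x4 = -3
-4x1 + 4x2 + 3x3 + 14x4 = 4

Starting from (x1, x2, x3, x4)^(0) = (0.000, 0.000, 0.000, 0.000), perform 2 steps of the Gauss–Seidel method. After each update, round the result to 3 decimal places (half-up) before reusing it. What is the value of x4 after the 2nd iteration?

0.681

Iteration 1:
  x1 = (-1 - (-3)·0.000 - (-3)·0.000 - (-2)·0.000) / (11) = -0.091
  x2 = (-7 - (-2)·-0.091 - (-1)·0.000 - (3)·0.000) / (9) = -0.798
  x3 = (-3 - (-1)·-0.091 - (-4)·-0.798 - (-1)·0.000) / (9) = -0.698
  x4 = (4 - (-4)·-0.091 - (4)·-0.798 - (3)·-0.698) / (14) = 0.637
Iteration 2:
  x1 = (-1 - (-3)·-0.798 - (-3)·-0.698 - (-2)·0.637) / (11) = -0.383
  x2 = (-7 - (-2)·-0.383 - (-1)·-0.698 - (3)·0.637) / (9) = -1.153
  x3 = (-3 - (-1)·-0.383 - (-4)·-1.153 - (-1)·0.637) / (9) = -0.818
  x4 = (4 - (-4)·-0.383 - (4)·-1.153 - (3)·-0.818) / (14) = 0.681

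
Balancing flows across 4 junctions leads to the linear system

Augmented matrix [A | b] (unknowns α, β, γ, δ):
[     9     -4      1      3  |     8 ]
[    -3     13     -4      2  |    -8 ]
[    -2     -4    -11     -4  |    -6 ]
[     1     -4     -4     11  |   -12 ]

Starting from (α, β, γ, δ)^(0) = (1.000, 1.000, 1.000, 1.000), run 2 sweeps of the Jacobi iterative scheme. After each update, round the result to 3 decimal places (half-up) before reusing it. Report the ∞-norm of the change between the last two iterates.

Iteration 1:
  α = (8 - (-4)·1.000 - (1)·1.000 - (3)·1.000) / (9) = 0.889
  β = (-8 - (-3)·1.000 - (-4)·1.000 - (2)·1.000) / (13) = -0.231
  γ = (-6 - (-2)·1.000 - (-4)·1.000 - (-4)·1.000) / (-11) = -0.364
  δ = (-12 - (1)·1.000 - (-4)·1.000 - (-4)·1.000) / (11) = -0.455
Iteration 2:
  α = (8 - (-4)·-0.231 - (1)·-0.364 - (3)·-0.455) / (9) = 0.978
  β = (-8 - (-3)·0.889 - (-4)·-0.364 - (2)·-0.455) / (13) = -0.452
  γ = (-6 - (-2)·0.889 - (-4)·-0.231 - (-4)·-0.455) / (-11) = 0.633
  δ = (-12 - (1)·0.889 - (-4)·-0.231 - (-4)·-0.364) / (11) = -1.388
Change: (0.089, -0.221, 0.997, -0.933) → max |·| = 0.997

0.997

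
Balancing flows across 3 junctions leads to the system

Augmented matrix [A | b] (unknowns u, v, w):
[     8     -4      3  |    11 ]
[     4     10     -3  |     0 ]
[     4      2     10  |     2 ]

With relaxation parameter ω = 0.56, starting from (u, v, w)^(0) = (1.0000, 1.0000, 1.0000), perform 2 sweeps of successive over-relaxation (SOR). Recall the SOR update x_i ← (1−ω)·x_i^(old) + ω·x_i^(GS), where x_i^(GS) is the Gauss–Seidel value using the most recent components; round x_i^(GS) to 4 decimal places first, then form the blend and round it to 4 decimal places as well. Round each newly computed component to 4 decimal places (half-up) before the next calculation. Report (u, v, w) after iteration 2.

Iteration 1:
  u: GS value = (11 - (-4)·1.0000 - (3)·1.0000) / (8) = 1.5000;  u ← (1−ω)·1.0000 + ω·1.5000 = 1.2800
  v: GS value = (0 - (4)·1.2800 - (-3)·1.0000) / (10) = -0.2120;  v ← (1−ω)·1.0000 + ω·-0.2120 = 0.3213
  w: GS value = (2 - (4)·1.2800 - (2)·0.3213) / (10) = -0.3763;  w ← (1−ω)·1.0000 + ω·-0.3763 = 0.2293
Iteration 2:
  u: GS value = (11 - (-4)·0.3213 - (3)·0.2293) / (8) = 1.4497;  u ← (1−ω)·1.2800 + ω·1.4497 = 1.3750
  v: GS value = (0 - (4)·1.3750 - (-3)·0.2293) / (10) = -0.4812;  v ← (1−ω)·0.3213 + ω·-0.4812 = -0.1281
  w: GS value = (2 - (4)·1.3750 - (2)·-0.1281) / (10) = -0.3244;  w ← (1−ω)·0.2293 + ω·-0.3244 = -0.0808

(1.3750, -0.1281, -0.0808)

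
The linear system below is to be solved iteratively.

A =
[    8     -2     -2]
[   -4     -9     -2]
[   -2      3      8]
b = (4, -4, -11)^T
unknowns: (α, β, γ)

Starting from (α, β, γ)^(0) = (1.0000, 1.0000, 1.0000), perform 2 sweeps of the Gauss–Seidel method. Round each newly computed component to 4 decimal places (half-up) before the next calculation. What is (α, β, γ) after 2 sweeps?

Iteration 1:
  α = (4 - (-2)·1.0000 - (-2)·1.0000) / (8) = 1.0000
  β = (-4 - (-4)·1.0000 - (-2)·1.0000) / (-9) = -0.2222
  γ = (-11 - (-2)·1.0000 - (3)·-0.2222) / (8) = -1.0417
Iteration 2:
  α = (4 - (-2)·-0.2222 - (-2)·-1.0417) / (8) = 0.1840
  β = (-4 - (-4)·0.1840 - (-2)·-1.0417) / (-9) = 0.5942
  γ = (-11 - (-2)·0.1840 - (3)·0.5942) / (8) = -1.5518

(0.1840, 0.5942, -1.5518)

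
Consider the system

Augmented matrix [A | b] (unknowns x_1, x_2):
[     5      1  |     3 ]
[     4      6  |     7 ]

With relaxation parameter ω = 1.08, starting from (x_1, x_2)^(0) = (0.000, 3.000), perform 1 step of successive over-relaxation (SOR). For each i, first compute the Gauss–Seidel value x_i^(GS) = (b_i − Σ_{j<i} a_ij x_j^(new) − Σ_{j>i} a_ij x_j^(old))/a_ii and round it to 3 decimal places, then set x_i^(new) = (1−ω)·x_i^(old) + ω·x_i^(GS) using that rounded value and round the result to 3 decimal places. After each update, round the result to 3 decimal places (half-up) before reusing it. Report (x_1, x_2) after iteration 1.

(0.000, 1.020)

Iteration 1:
  x_1: GS value = (3 - (1)·3.000) / (5) = 0.000;  x_1 ← (1−ω)·0.000 + ω·0.000 = 0.000
  x_2: GS value = (7 - (4)·0.000) / (6) = 1.167;  x_2 ← (1−ω)·3.000 + ω·1.167 = 1.020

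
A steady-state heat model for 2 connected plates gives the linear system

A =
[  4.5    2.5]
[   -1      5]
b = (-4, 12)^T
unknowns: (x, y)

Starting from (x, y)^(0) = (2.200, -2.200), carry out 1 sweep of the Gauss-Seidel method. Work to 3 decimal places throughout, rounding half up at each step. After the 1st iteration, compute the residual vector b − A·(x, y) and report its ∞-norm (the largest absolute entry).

11.666

Iteration 1:
  x = (-4 - (2.5)·-2.200) / (4.5) = 0.333
  y = (12 - (-1)·0.333) / (5) = 2.467
Residual b − A·x = (-11.666, -0.002); ∞-norm = 11.666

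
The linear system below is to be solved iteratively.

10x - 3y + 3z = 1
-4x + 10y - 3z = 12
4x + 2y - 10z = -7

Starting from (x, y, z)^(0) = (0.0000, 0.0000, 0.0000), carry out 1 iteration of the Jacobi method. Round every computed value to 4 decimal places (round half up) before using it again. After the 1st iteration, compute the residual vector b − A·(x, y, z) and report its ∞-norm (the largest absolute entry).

2.8000

Iteration 1:
  x = (1 - (-3)·0.0000 - (3)·0.0000) / (10) = 0.1000
  y = (12 - (-4)·0.0000 - (-3)·0.0000) / (10) = 1.2000
  z = (-7 - (4)·0.0000 - (2)·0.0000) / (-10) = 0.7000
Residual b − A·x = (1.5000, 2.5000, -2.8000); ∞-norm = 2.8000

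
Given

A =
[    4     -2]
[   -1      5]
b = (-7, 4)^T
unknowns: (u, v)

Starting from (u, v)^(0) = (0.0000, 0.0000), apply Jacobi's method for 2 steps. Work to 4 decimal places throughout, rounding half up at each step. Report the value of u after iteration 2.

Iteration 1:
  u = (-7 - (-2)·0.0000) / (4) = -1.7500
  v = (4 - (-1)·0.0000) / (5) = 0.8000
Iteration 2:
  u = (-7 - (-2)·0.8000) / (4) = -1.3500
  v = (4 - (-1)·-1.7500) / (5) = 0.4500

-1.3500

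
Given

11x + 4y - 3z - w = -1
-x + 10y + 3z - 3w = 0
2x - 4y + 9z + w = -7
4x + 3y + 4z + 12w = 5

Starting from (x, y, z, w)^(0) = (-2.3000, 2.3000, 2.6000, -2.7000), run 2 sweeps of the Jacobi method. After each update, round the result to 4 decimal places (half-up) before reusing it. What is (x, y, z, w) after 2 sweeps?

Iteration 1:
  x = (-1 - (4)·2.3000 - (-3)·2.6000 - (-1)·-2.7000) / (11) = -0.4636
  y = (0 - (-1)·-2.3000 - (3)·2.6000 - (-3)·-2.7000) / (10) = -1.8200
  z = (-7 - (2)·-2.3000 - (-4)·2.3000 - (1)·-2.7000) / (9) = 1.0556
  w = (5 - (4)·-2.3000 - (3)·2.3000 - (4)·2.6000) / (12) = -0.2583
Iteration 2:
  x = (-1 - (4)·-1.8200 - (-3)·1.0556 - (-1)·-0.2583) / (11) = 0.8353
  y = (0 - (-1)·-0.4636 - (3)·1.0556 - (-3)·-0.2583) / (10) = -0.4405
  z = (-7 - (2)·-0.4636 - (-4)·-1.8200 - (1)·-0.2583) / (9) = -1.4549
  w = (5 - (4)·-0.4636 - (3)·-1.8200 - (4)·1.0556) / (12) = 0.6743

(0.8353, -0.4405, -1.4549, 0.6743)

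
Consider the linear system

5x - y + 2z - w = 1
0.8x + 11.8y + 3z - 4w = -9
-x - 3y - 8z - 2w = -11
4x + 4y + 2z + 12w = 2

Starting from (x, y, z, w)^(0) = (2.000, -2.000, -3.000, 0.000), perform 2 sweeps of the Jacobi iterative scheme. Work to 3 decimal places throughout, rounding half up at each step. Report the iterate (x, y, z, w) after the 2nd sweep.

(-0.444, -1.081, 1.134, -0.434)

Iteration 1:
  x = (1 - (-1)·-2.000 - (2)·-3.000 - (-1)·0.000) / (5) = 1.000
  y = (-9 - (0.8)·2.000 - (3)·-3.000 - (-4)·0.000) / (11.8) = -0.136
  z = (-11 - (-1)·2.000 - (-3)·-2.000 - (-2)·0.000) / (-8) = 1.875
  w = (2 - (4)·2.000 - (4)·-2.000 - (2)·-3.000) / (12) = 0.667
Iteration 2:
  x = (1 - (-1)·-0.136 - (2)·1.875 - (-1)·0.667) / (5) = -0.444
  y = (-9 - (0.8)·1.000 - (3)·1.875 - (-4)·0.667) / (11.8) = -1.081
  z = (-11 - (-1)·1.000 - (-3)·-0.136 - (-2)·0.667) / (-8) = 1.134
  w = (2 - (4)·1.000 - (4)·-0.136 - (2)·1.875) / (12) = -0.434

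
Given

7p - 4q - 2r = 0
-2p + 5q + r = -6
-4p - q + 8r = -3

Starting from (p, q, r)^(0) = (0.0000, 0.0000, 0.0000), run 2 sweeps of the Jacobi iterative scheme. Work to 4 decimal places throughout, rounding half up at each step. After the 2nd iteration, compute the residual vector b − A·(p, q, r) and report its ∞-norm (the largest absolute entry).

3.0966

Iteration 1:
  p = (0 - (-4)·0.0000 - (-2)·0.0000) / (7) = 0.0000
  q = (-6 - (-2)·0.0000 - (1)·0.0000) / (5) = -1.2000
  r = (-3 - (-4)·0.0000 - (-1)·0.0000) / (8) = -0.3750
Iteration 2:
  p = (0 - (-4)·-1.2000 - (-2)·-0.3750) / (7) = -0.7929
  q = (-6 - (-2)·0.0000 - (1)·-0.3750) / (5) = -1.1250
  r = (-3 - (-4)·0.0000 - (-1)·-1.2000) / (8) = -0.5250
Residual b − A·x = (0.0003, -1.4358, -3.0966); ∞-norm = 3.0966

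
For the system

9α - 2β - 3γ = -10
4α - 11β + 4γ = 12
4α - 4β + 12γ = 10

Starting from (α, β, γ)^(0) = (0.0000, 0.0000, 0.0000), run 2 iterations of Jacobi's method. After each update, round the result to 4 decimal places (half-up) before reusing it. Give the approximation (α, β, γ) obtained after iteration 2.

(-1.0758, -1.1919, 0.8401)

Iteration 1:
  α = (-10 - (-2)·0.0000 - (-3)·0.0000) / (9) = -1.1111
  β = (12 - (4)·0.0000 - (4)·0.0000) / (-11) = -1.0909
  γ = (10 - (4)·0.0000 - (-4)·0.0000) / (12) = 0.8333
Iteration 2:
  α = (-10 - (-2)·-1.0909 - (-3)·0.8333) / (9) = -1.0758
  β = (12 - (4)·-1.1111 - (4)·0.8333) / (-11) = -1.1919
  γ = (10 - (4)·-1.1111 - (-4)·-1.0909) / (12) = 0.8401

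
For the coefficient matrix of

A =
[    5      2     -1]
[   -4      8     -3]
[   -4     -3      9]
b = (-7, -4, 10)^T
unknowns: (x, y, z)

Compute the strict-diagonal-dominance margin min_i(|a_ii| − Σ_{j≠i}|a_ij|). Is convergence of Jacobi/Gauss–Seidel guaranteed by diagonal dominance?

row 1: |5| − (2+1) = 2
row 2: |8| − (4+3) = 1
row 3: |9| − (4+3) = 2
minimum over rows = 1 → strictly diagonally dominant (convergence guaranteed)

1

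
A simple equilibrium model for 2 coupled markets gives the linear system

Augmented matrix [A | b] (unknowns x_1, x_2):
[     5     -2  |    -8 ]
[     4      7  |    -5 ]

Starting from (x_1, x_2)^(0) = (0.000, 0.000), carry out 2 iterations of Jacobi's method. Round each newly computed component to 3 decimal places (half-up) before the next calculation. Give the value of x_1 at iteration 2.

Iteration 1:
  x_1 = (-8 - (-2)·0.000) / (5) = -1.600
  x_2 = (-5 - (4)·0.000) / (7) = -0.714
Iteration 2:
  x_1 = (-8 - (-2)·-0.714) / (5) = -1.886
  x_2 = (-5 - (4)·-1.600) / (7) = 0.200

-1.886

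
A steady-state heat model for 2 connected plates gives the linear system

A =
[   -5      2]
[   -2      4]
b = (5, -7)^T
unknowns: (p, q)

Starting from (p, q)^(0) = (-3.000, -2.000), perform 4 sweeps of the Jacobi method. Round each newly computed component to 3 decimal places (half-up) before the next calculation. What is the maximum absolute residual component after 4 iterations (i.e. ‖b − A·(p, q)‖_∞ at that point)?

0.240

Iteration 1:
  p = (5 - (2)·-2.000) / (-5) = -1.800
  q = (-7 - (-2)·-3.000) / (4) = -3.250
Iteration 2:
  p = (5 - (2)·-3.250) / (-5) = -2.300
  q = (-7 - (-2)·-1.800) / (4) = -2.650
Iteration 3:
  p = (5 - (2)·-2.650) / (-5) = -2.060
  q = (-7 - (-2)·-2.300) / (4) = -2.900
Iteration 4:
  p = (5 - (2)·-2.900) / (-5) = -2.160
  q = (-7 - (-2)·-2.060) / (4) = -2.780
Residual b − A·x = (-0.240, -0.200); ∞-norm = 0.240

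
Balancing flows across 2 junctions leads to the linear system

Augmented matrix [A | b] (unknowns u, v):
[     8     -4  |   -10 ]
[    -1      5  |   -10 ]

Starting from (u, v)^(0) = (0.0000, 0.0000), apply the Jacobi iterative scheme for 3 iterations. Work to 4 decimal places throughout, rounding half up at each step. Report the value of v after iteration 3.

-2.4500

Iteration 1:
  u = (-10 - (-4)·0.0000) / (8) = -1.2500
  v = (-10 - (-1)·0.0000) / (5) = -2.0000
Iteration 2:
  u = (-10 - (-4)·-2.0000) / (8) = -2.2500
  v = (-10 - (-1)·-1.2500) / (5) = -2.2500
Iteration 3:
  u = (-10 - (-4)·-2.2500) / (8) = -2.3750
  v = (-10 - (-1)·-2.2500) / (5) = -2.4500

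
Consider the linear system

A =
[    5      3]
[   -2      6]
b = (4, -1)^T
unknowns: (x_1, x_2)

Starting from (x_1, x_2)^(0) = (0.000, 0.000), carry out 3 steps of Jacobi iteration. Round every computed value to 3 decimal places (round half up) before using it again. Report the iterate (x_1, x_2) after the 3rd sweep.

(0.740, 0.133)

Iteration 1:
  x_1 = (4 - (3)·0.000) / (5) = 0.800
  x_2 = (-1 - (-2)·0.000) / (6) = -0.167
Iteration 2:
  x_1 = (4 - (3)·-0.167) / (5) = 0.900
  x_2 = (-1 - (-2)·0.800) / (6) = 0.100
Iteration 3:
  x_1 = (4 - (3)·0.100) / (5) = 0.740
  x_2 = (-1 - (-2)·0.900) / (6) = 0.133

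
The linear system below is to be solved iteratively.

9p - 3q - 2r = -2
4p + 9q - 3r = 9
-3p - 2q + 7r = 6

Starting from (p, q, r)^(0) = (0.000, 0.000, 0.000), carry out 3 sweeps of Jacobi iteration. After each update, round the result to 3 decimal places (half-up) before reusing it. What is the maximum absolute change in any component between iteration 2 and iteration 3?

Iteration 1:
  p = (-2 - (-3)·0.000 - (-2)·0.000) / (9) = -0.222
  q = (9 - (4)·0.000 - (-3)·0.000) / (9) = 1.000
  r = (6 - (-3)·0.000 - (-2)·0.000) / (7) = 0.857
Iteration 2:
  p = (-2 - (-3)·1.000 - (-2)·0.857) / (9) = 0.302
  q = (9 - (4)·-0.222 - (-3)·0.857) / (9) = 1.384
  r = (6 - (-3)·-0.222 - (-2)·1.000) / (7) = 1.048
Iteration 3:
  p = (-2 - (-3)·1.384 - (-2)·1.048) / (9) = 0.472
  q = (9 - (4)·0.302 - (-3)·1.048) / (9) = 1.215
  r = (6 - (-3)·0.302 - (-2)·1.384) / (7) = 1.382
Change: (0.170, -0.169, 0.334) → max |·| = 0.334

0.334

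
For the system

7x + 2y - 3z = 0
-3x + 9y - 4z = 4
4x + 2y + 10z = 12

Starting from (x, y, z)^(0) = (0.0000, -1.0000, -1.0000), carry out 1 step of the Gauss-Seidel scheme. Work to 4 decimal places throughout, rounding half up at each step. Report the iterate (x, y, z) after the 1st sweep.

(-0.1429, -0.0476, 1.2667)

Iteration 1:
  x = (0 - (2)·-1.0000 - (-3)·-1.0000) / (7) = -0.1429
  y = (4 - (-3)·-0.1429 - (-4)·-1.0000) / (9) = -0.0476
  z = (12 - (4)·-0.1429 - (2)·-0.0476) / (10) = 1.2667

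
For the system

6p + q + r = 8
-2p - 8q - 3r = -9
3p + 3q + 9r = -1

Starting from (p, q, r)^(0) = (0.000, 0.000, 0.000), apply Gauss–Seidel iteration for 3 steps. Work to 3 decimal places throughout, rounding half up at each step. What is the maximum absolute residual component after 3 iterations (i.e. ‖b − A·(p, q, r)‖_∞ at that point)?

0.042

Iteration 1:
  p = (8 - (1)·0.000 - (1)·0.000) / (6) = 1.333
  q = (-9 - (-2)·1.333 - (-3)·0.000) / (-8) = 0.792
  r = (-1 - (3)·1.333 - (3)·0.792) / (9) = -0.819
Iteration 2:
  p = (8 - (1)·0.792 - (1)·-0.819) / (6) = 1.338
  q = (-9 - (-2)·1.338 - (-3)·-0.819) / (-8) = 1.098
  r = (-1 - (3)·1.338 - (3)·1.098) / (9) = -0.923
Iteration 3:
  p = (8 - (1)·1.098 - (1)·-0.923) / (6) = 1.304
  q = (-9 - (-2)·1.304 - (-3)·-0.923) / (-8) = 1.145
  r = (-1 - (3)·1.304 - (3)·1.145) / (9) = -0.927
Residual b − A·x = (-0.042, -0.013, -0.004); ∞-norm = 0.042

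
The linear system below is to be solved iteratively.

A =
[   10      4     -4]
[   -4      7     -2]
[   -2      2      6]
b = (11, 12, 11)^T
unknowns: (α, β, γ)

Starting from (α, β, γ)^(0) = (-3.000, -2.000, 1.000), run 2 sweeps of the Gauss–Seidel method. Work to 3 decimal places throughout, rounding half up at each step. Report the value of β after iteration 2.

Iteration 1:
  α = (11 - (4)·-2.000 - (-4)·1.000) / (10) = 2.300
  β = (12 - (-4)·2.300 - (-2)·1.000) / (7) = 3.314
  γ = (11 - (-2)·2.300 - (2)·3.314) / (6) = 1.495
Iteration 2:
  α = (11 - (4)·3.314 - (-4)·1.495) / (10) = 0.372
  β = (12 - (-4)·0.372 - (-2)·1.495) / (7) = 2.354
  γ = (11 - (-2)·0.372 - (2)·2.354) / (6) = 1.173

2.354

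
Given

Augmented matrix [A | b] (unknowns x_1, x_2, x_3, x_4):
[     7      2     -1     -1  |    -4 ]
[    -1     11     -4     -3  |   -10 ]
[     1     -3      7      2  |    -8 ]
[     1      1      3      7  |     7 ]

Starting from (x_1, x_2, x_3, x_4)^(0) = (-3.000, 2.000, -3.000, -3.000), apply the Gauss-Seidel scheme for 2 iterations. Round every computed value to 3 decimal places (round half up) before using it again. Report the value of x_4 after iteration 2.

1.967

Iteration 1:
  x_1 = (-4 - (2)·2.000 - (-1)·-3.000 - (-1)·-3.000) / (7) = -2.000
  x_2 = (-10 - (-1)·-2.000 - (-4)·-3.000 - (-3)·-3.000) / (11) = -3.000
  x_3 = (-8 - (1)·-2.000 - (-3)·-3.000 - (2)·-3.000) / (7) = -1.286
  x_4 = (7 - (1)·-2.000 - (1)·-3.000 - (3)·-1.286) / (7) = 2.265
Iteration 2:
  x_1 = (-4 - (2)·-3.000 - (-1)·-1.286 - (-1)·2.265) / (7) = 0.426
  x_2 = (-10 - (-1)·0.426 - (-4)·-1.286 - (-3)·2.265) / (11) = -0.720
  x_3 = (-8 - (1)·0.426 - (-3)·-0.720 - (2)·2.265) / (7) = -2.159
  x_4 = (7 - (1)·0.426 - (1)·-0.720 - (3)·-2.159) / (7) = 1.967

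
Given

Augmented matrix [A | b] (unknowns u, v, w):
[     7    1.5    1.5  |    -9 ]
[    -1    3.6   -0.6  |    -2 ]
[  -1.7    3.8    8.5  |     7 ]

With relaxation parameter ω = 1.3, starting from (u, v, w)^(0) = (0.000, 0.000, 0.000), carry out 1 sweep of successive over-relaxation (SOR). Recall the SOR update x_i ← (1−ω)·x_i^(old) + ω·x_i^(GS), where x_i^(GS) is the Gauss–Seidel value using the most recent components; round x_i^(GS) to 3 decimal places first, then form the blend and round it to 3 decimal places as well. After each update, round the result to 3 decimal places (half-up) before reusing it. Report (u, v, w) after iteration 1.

Iteration 1:
  u: GS value = (-9 - (1.5)·0.000 - (1.5)·0.000) / (7) = -1.286;  u ← (1−ω)·0.000 + ω·-1.286 = -1.672
  v: GS value = (-2 - (-1)·-1.672 - (-0.6)·0.000) / (3.6) = -1.020;  v ← (1−ω)·0.000 + ω·-1.020 = -1.326
  w: GS value = (7 - (-1.7)·-1.672 - (3.8)·-1.326) / (8.5) = 1.082;  w ← (1−ω)·0.000 + ω·1.082 = 1.407

(-1.672, -1.326, 1.407)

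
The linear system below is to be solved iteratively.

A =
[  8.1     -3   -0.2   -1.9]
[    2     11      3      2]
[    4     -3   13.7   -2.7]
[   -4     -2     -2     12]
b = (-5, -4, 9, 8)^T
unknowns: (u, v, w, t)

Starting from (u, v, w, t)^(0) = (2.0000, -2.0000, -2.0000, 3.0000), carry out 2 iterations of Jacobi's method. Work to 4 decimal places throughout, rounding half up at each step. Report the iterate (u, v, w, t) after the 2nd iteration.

Iteration 1:
  u = (-5 - (-3)·-2.0000 - (-0.2)·-2.0000 - (-1.9)·3.0000) / (8.1) = -0.7037
  v = (-4 - (2)·2.0000 - (3)·-2.0000 - (2)·3.0000) / (11) = -0.7273
  w = (9 - (4)·2.0000 - (-3)·-2.0000 - (-2.7)·3.0000) / (13.7) = 0.2263
  t = (8 - (-4)·2.0000 - (-2)·-2.0000 - (-2)·-2.0000) / (12) = 0.6667
Iteration 2:
  u = (-5 - (-3)·-0.7273 - (-0.2)·0.2263 - (-1.9)·0.6667) / (8.1) = -0.7247
  v = (-4 - (2)·-0.7037 - (3)·0.2263 - (2)·0.6667) / (11) = -0.4186
  w = (9 - (4)·-0.7037 - (-3)·-0.7273 - (-2.7)·0.6667) / (13.7) = 0.8345
  t = (8 - (-4)·-0.7037 - (-2)·-0.7273 - (-2)·0.2263) / (12) = 0.3486

(-0.7247, -0.4186, 0.8345, 0.3486)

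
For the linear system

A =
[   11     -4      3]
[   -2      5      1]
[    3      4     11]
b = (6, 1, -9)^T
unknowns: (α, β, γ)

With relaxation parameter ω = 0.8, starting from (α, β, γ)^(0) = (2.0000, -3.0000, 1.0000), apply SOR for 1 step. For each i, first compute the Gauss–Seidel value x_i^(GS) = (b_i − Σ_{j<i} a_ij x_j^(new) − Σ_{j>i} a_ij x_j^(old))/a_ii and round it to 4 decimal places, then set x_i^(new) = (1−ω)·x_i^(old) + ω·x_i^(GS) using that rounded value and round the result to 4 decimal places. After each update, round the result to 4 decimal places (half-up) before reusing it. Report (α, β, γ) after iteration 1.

(-0.2546, -0.6814, -0.2008)

Iteration 1:
  α: GS value = (6 - (-4)·-3.0000 - (3)·1.0000) / (11) = -0.8182;  α ← (1−ω)·2.0000 + ω·-0.8182 = -0.2546
  β: GS value = (1 - (-2)·-0.2546 - (1)·1.0000) / (5) = -0.1018;  β ← (1−ω)·-3.0000 + ω·-0.1018 = -0.6814
  γ: GS value = (-9 - (3)·-0.2546 - (4)·-0.6814) / (11) = -0.5010;  γ ← (1−ω)·1.0000 + ω·-0.5010 = -0.2008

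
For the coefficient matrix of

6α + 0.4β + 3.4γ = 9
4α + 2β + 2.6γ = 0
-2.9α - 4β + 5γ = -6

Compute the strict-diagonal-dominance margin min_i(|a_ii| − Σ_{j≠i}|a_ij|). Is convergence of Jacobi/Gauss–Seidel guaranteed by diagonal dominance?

-4.6

row 1: |6| − (0.4+3.4) = 2.2
row 2: |2| − (4+2.6) = -4.6
row 3: |5| − (2.9+4) = -1.9
minimum over rows = -4.6 → not strictly diagonally dominant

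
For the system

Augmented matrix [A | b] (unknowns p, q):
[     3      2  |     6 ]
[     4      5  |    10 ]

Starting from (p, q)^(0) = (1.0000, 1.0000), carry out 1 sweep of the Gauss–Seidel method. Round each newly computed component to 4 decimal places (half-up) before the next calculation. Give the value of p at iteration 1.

1.3333

Iteration 1:
  p = (6 - (2)·1.0000) / (3) = 1.3333
  q = (10 - (4)·1.3333) / (5) = 0.9334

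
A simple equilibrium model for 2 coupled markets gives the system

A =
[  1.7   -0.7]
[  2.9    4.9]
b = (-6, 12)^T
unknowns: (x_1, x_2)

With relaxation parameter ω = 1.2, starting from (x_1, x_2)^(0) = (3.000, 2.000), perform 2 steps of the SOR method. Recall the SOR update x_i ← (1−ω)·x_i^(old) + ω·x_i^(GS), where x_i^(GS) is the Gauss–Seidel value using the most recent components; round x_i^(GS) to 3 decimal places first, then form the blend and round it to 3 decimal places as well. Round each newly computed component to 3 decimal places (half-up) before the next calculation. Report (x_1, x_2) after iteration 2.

(-0.861, 2.497)

Iteration 1:
  x_1: GS value = (-6 - (-0.7)·2.000) / (1.7) = -2.706;  x_1 ← (1−ω)·3.000 + ω·-2.706 = -3.847
  x_2: GS value = (12 - (2.9)·-3.847) / (4.9) = 4.726;  x_2 ← (1−ω)·2.000 + ω·4.726 = 5.271
Iteration 2:
  x_1: GS value = (-6 - (-0.7)·5.271) / (1.7) = -1.359;  x_1 ← (1−ω)·-3.847 + ω·-1.359 = -0.861
  x_2: GS value = (12 - (2.9)·-0.861) / (4.9) = 2.959;  x_2 ← (1−ω)·5.271 + ω·2.959 = 2.497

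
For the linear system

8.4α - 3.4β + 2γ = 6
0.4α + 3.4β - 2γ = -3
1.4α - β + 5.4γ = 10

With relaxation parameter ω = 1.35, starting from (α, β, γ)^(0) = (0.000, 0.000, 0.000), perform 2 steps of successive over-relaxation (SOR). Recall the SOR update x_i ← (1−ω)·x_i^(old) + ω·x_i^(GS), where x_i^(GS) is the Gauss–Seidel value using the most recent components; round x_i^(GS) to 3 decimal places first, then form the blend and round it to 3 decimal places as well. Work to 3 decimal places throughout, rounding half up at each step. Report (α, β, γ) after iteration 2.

(-0.695, 0.841, 2.314)

Iteration 1:
  α: GS value = (6 - (-3.4)·0.000 - (2)·0.000) / (8.4) = 0.714;  α ← (1−ω)·0.000 + ω·0.714 = 0.964
  β: GS value = (-3 - (0.4)·0.964 - (-2)·0.000) / (3.4) = -0.996;  β ← (1−ω)·0.000 + ω·-0.996 = -1.345
  γ: GS value = (10 - (1.4)·0.964 - (-1)·-1.345) / (5.4) = 1.353;  γ ← (1−ω)·0.000 + ω·1.353 = 1.827
Iteration 2:
  α: GS value = (6 - (-3.4)·-1.345 - (2)·1.827) / (8.4) = -0.265;  α ← (1−ω)·0.964 + ω·-0.265 = -0.695
  β: GS value = (-3 - (0.4)·-0.695 - (-2)·1.827) / (3.4) = 0.274;  β ← (1−ω)·-1.345 + ω·0.274 = 0.841
  γ: GS value = (10 - (1.4)·-0.695 - (-1)·0.841) / (5.4) = 2.188;  γ ← (1−ω)·1.827 + ω·2.188 = 2.314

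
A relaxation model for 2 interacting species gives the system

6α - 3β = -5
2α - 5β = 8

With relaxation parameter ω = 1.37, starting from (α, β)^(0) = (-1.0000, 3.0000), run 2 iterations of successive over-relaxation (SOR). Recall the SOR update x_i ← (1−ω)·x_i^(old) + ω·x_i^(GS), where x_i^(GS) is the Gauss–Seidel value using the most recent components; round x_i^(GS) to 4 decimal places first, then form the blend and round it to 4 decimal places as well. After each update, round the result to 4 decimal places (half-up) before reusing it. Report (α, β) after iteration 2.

Iteration 1:
  α: GS value = (-5 - (-3)·3.0000) / (6) = 0.6667;  α ← (1−ω)·-1.0000 + ω·0.6667 = 1.2834
  β: GS value = (8 - (2)·1.2834) / (-5) = -1.0866;  β ← (1−ω)·3.0000 + ω·-1.0866 = -2.5986
Iteration 2:
  α: GS value = (-5 - (-3)·-2.5986) / (6) = -2.1326;  α ← (1−ω)·1.2834 + ω·-2.1326 = -3.3965
  β: GS value = (8 - (2)·-3.3965) / (-5) = -2.9586;  β ← (1−ω)·-2.5986 + ω·-2.9586 = -3.0918

(-3.3965, -3.0918)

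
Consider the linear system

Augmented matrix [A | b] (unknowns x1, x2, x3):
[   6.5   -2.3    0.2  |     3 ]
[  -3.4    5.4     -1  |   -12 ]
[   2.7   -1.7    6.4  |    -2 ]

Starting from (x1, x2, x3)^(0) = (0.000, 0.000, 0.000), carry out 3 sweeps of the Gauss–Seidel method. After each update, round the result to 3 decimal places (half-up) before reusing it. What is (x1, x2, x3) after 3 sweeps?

(-0.406, -2.645, -0.844)

Iteration 1:
  x1 = (3 - (-2.3)·0.000 - (0.2)·0.000) / (6.5) = 0.462
  x2 = (-12 - (-3.4)·0.462 - (-1)·0.000) / (5.4) = -1.931
  x3 = (-2 - (2.7)·0.462 - (-1.7)·-1.931) / (6.4) = -1.020
Iteration 2:
  x1 = (3 - (-2.3)·-1.931 - (0.2)·-1.020) / (6.5) = -0.190
  x2 = (-12 - (-3.4)·-0.190 - (-1)·-1.020) / (5.4) = -2.531
  x3 = (-2 - (2.7)·-0.190 - (-1.7)·-2.531) / (6.4) = -0.905
Iteration 3:
  x1 = (3 - (-2.3)·-2.531 - (0.2)·-0.905) / (6.5) = -0.406
  x2 = (-12 - (-3.4)·-0.406 - (-1)·-0.905) / (5.4) = -2.645
  x3 = (-2 - (2.7)·-0.406 - (-1.7)·-2.645) / (6.4) = -0.844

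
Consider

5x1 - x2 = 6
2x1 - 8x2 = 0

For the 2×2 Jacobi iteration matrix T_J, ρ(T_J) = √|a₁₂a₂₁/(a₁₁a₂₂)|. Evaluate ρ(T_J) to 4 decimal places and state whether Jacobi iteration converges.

0.2236

a₁₂a₂₁/(a₁₁a₂₂) = (-1)·(2) / ((5)·(-8)) = 0.050000
ρ = √|0.050000| = √0.050000 = 0.2236
ρ < 1, so Jacobi converges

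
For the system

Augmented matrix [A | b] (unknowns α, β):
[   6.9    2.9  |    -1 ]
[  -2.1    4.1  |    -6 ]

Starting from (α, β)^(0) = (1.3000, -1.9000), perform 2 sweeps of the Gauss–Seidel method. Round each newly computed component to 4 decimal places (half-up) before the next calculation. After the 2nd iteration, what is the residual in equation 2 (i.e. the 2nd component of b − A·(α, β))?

Iteration 1:
  α = (-1 - (2.9)·-1.9000) / (6.9) = 0.6536
  β = (-6 - (-2.1)·0.6536) / (4.1) = -1.1286
Iteration 2:
  α = (-1 - (2.9)·-1.1286) / (6.9) = 0.3294
  β = (-6 - (-2.1)·0.3294) / (4.1) = -1.2947
Residual b − A·x = (0.4818, 0.0000)

0.0000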